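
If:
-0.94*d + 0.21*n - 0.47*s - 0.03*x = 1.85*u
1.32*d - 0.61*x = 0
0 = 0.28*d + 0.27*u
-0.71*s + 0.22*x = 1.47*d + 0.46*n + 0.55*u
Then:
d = 0.462121212121212*x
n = -1.07241906856379*x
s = 0.419119488217946*x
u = -0.479236812570146*x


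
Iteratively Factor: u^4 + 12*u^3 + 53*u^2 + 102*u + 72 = (u + 2)*(u^3 + 10*u^2 + 33*u + 36) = (u + 2)*(u + 3)*(u^2 + 7*u + 12) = (u + 2)*(u + 3)*(u + 4)*(u + 3)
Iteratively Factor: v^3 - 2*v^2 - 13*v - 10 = (v + 2)*(v^2 - 4*v - 5) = (v - 5)*(v + 2)*(v + 1)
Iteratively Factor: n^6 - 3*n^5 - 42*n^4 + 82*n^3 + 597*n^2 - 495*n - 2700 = (n - 5)*(n^5 + 2*n^4 - 32*n^3 - 78*n^2 + 207*n + 540) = (n - 5)*(n + 3)*(n^4 - n^3 - 29*n^2 + 9*n + 180) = (n - 5)^2*(n + 3)*(n^3 + 4*n^2 - 9*n - 36) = (n - 5)^2*(n + 3)^2*(n^2 + n - 12) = (n - 5)^2*(n - 3)*(n + 3)^2*(n + 4)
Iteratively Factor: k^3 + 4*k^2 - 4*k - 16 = (k + 2)*(k^2 + 2*k - 8) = (k - 2)*(k + 2)*(k + 4)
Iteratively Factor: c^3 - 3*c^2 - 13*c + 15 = (c - 5)*(c^2 + 2*c - 3) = (c - 5)*(c - 1)*(c + 3)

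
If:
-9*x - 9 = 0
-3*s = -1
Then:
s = 1/3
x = -1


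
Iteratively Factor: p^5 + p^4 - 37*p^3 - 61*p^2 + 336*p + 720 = (p + 3)*(p^4 - 2*p^3 - 31*p^2 + 32*p + 240) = (p - 5)*(p + 3)*(p^3 + 3*p^2 - 16*p - 48) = (p - 5)*(p + 3)*(p + 4)*(p^2 - p - 12) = (p - 5)*(p - 4)*(p + 3)*(p + 4)*(p + 3)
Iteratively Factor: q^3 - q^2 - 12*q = (q)*(q^2 - q - 12) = q*(q - 4)*(q + 3)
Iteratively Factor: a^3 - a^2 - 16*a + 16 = (a - 1)*(a^2 - 16) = (a - 4)*(a - 1)*(a + 4)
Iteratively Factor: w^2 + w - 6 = (w + 3)*(w - 2)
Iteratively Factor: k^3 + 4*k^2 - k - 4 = (k - 1)*(k^2 + 5*k + 4) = (k - 1)*(k + 1)*(k + 4)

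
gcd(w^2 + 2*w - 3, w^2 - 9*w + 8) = w - 1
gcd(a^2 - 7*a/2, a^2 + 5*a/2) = a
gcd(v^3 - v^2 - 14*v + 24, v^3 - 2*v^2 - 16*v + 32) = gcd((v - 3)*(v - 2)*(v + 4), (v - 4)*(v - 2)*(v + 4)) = v^2 + 2*v - 8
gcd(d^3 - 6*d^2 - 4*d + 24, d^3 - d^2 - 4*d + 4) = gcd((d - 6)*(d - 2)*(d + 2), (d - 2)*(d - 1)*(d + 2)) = d^2 - 4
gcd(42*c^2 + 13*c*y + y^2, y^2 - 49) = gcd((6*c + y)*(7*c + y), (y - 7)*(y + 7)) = 1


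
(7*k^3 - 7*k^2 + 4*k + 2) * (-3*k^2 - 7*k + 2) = -21*k^5 - 28*k^4 + 51*k^3 - 48*k^2 - 6*k + 4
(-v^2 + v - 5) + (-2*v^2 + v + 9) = -3*v^2 + 2*v + 4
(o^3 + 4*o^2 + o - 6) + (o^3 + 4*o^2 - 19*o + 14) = 2*o^3 + 8*o^2 - 18*o + 8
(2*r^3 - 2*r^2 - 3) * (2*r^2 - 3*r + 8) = 4*r^5 - 10*r^4 + 22*r^3 - 22*r^2 + 9*r - 24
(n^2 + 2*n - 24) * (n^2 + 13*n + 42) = n^4 + 15*n^3 + 44*n^2 - 228*n - 1008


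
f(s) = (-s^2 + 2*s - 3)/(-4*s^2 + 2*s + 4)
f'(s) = (2 - 2*s)/(-4*s^2 + 2*s + 4) + (8*s - 2)*(-s^2 + 2*s - 3)/(-4*s^2 + 2*s + 4)^2 = (3*s^2 - 16*s + 7)/(2*(4*s^4 - 4*s^3 - 7*s^2 + 4*s + 4))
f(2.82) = 0.24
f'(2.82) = -0.06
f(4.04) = 0.21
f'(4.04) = -0.01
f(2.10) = 0.34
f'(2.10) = -0.30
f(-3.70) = 0.41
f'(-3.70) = 0.06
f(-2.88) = 0.49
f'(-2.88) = 0.13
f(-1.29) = 1.38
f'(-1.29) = 2.38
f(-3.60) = 0.42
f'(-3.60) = 0.07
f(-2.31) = 0.59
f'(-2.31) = 0.25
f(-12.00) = 0.29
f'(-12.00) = 0.00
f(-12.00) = 0.29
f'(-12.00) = 0.00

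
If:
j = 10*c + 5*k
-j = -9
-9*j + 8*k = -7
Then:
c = -149/40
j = 9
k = 37/4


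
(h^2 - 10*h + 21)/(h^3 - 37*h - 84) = (h - 3)/(h^2 + 7*h + 12)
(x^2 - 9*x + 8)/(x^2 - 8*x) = (x - 1)/x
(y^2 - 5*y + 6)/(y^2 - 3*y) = (y - 2)/y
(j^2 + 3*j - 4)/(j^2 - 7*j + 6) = (j + 4)/(j - 6)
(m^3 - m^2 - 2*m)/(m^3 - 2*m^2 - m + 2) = m/(m - 1)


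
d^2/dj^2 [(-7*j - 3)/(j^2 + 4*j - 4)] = 2*(-4*(j + 2)^2*(7*j + 3) + (21*j + 31)*(j^2 + 4*j - 4))/(j^2 + 4*j - 4)^3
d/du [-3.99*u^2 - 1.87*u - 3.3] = -7.98*u - 1.87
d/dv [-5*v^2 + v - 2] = 1 - 10*v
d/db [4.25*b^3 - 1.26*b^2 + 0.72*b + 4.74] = 12.75*b^2 - 2.52*b + 0.72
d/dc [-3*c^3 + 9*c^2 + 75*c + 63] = -9*c^2 + 18*c + 75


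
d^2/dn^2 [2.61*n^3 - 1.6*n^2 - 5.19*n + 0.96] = 15.66*n - 3.2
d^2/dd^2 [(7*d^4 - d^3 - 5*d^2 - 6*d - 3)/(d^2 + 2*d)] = 2*(7*d^6 + 42*d^5 + 84*d^4 - 9*d^2 - 18*d - 12)/(d^3*(d^3 + 6*d^2 + 12*d + 8))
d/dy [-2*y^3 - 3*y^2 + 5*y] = -6*y^2 - 6*y + 5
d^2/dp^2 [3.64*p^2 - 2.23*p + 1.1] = 7.28000000000000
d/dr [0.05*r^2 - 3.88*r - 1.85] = 0.1*r - 3.88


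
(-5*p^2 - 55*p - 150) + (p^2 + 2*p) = -4*p^2 - 53*p - 150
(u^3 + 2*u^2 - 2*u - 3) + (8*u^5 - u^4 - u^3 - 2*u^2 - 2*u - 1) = 8*u^5 - u^4 - 4*u - 4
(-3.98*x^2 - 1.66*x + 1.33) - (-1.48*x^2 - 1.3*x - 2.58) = -2.5*x^2 - 0.36*x + 3.91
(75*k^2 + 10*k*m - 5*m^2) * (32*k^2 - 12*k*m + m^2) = 2400*k^4 - 580*k^3*m - 205*k^2*m^2 + 70*k*m^3 - 5*m^4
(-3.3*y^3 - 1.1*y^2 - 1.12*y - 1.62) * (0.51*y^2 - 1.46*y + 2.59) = -1.683*y^5 + 4.257*y^4 - 7.5122*y^3 - 2.04*y^2 - 0.5356*y - 4.1958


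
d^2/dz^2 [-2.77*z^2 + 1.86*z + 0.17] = -5.54000000000000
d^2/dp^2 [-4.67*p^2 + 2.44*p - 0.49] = -9.34000000000000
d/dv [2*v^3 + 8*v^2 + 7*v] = 6*v^2 + 16*v + 7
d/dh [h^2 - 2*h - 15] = 2*h - 2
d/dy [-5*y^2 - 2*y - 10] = -10*y - 2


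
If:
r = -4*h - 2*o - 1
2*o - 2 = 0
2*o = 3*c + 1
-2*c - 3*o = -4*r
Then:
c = 1/3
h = -47/48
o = 1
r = 11/12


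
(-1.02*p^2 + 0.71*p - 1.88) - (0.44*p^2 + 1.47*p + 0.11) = -1.46*p^2 - 0.76*p - 1.99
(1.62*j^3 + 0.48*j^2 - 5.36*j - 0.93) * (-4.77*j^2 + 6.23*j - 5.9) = -7.7274*j^5 + 7.803*j^4 + 18.9996*j^3 - 31.7887*j^2 + 25.8301*j + 5.487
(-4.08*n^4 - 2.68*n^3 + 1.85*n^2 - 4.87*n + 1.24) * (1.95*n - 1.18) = -7.956*n^5 - 0.4116*n^4 + 6.7699*n^3 - 11.6795*n^2 + 8.1646*n - 1.4632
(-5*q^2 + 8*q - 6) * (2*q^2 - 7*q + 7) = -10*q^4 + 51*q^3 - 103*q^2 + 98*q - 42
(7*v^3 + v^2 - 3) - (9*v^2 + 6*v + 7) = 7*v^3 - 8*v^2 - 6*v - 10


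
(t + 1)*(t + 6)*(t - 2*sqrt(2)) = t^3 - 2*sqrt(2)*t^2 + 7*t^2 - 14*sqrt(2)*t + 6*t - 12*sqrt(2)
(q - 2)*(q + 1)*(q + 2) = q^3 + q^2 - 4*q - 4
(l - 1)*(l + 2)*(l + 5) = l^3 + 6*l^2 + 3*l - 10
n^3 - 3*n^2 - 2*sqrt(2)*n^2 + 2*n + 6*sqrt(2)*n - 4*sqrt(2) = (n - 2)*(n - 1)*(n - 2*sqrt(2))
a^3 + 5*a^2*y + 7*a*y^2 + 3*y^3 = (a + y)^2*(a + 3*y)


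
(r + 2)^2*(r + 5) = r^3 + 9*r^2 + 24*r + 20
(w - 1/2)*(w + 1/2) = w^2 - 1/4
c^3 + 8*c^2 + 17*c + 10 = (c + 1)*(c + 2)*(c + 5)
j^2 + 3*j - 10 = (j - 2)*(j + 5)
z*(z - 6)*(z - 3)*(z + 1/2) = z^4 - 17*z^3/2 + 27*z^2/2 + 9*z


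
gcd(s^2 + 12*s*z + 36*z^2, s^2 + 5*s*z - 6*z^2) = s + 6*z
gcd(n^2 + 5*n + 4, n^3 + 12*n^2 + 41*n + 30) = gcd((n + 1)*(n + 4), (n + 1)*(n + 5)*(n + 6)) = n + 1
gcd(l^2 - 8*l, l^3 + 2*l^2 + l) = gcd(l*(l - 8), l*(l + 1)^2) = l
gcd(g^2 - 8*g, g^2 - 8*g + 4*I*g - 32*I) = g - 8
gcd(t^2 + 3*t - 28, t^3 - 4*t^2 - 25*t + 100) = t - 4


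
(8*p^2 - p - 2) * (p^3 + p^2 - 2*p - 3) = 8*p^5 + 7*p^4 - 19*p^3 - 24*p^2 + 7*p + 6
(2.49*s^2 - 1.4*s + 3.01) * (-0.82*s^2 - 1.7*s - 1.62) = -2.0418*s^4 - 3.085*s^3 - 4.122*s^2 - 2.849*s - 4.8762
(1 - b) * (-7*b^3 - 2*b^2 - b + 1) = 7*b^4 - 5*b^3 - b^2 - 2*b + 1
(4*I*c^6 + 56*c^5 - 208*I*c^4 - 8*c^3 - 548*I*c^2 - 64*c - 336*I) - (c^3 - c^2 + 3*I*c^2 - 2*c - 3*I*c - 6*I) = 4*I*c^6 + 56*c^5 - 208*I*c^4 - 9*c^3 + c^2 - 551*I*c^2 - 62*c + 3*I*c - 330*I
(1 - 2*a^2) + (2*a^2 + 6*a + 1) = 6*a + 2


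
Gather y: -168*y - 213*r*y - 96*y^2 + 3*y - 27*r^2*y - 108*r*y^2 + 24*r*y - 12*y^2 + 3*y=y^2*(-108*r - 108) + y*(-27*r^2 - 189*r - 162)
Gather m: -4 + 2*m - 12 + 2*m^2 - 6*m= 2*m^2 - 4*m - 16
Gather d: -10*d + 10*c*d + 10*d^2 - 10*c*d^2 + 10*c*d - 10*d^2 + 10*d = -10*c*d^2 + 20*c*d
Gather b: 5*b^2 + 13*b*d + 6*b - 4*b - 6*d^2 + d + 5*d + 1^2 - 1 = 5*b^2 + b*(13*d + 2) - 6*d^2 + 6*d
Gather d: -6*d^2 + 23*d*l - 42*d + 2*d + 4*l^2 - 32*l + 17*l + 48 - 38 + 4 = -6*d^2 + d*(23*l - 40) + 4*l^2 - 15*l + 14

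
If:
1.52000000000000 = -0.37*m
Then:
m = -4.11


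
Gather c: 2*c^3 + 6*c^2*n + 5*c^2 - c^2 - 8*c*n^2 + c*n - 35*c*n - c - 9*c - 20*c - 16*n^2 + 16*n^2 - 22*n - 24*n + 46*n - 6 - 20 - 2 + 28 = 2*c^3 + c^2*(6*n + 4) + c*(-8*n^2 - 34*n - 30)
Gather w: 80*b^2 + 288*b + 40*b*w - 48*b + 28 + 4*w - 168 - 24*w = 80*b^2 + 240*b + w*(40*b - 20) - 140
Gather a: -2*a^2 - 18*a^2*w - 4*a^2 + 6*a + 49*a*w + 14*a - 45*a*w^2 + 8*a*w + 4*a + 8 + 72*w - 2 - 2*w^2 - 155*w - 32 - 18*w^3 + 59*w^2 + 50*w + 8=a^2*(-18*w - 6) + a*(-45*w^2 + 57*w + 24) - 18*w^3 + 57*w^2 - 33*w - 18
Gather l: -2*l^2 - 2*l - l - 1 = -2*l^2 - 3*l - 1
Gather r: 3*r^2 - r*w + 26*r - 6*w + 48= 3*r^2 + r*(26 - w) - 6*w + 48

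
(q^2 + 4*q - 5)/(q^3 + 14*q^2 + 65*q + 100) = (q - 1)/(q^2 + 9*q + 20)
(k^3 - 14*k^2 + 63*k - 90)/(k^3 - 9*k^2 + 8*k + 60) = (k - 3)/(k + 2)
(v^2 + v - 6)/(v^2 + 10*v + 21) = (v - 2)/(v + 7)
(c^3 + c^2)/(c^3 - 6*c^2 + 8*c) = c*(c + 1)/(c^2 - 6*c + 8)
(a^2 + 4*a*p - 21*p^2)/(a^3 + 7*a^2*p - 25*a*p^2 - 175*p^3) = (-a + 3*p)/(-a^2 + 25*p^2)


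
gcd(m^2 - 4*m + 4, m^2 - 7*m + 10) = m - 2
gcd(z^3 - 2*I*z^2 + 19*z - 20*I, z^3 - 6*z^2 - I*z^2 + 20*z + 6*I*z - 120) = z^2 - I*z + 20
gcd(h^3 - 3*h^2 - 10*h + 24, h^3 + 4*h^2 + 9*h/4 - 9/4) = h + 3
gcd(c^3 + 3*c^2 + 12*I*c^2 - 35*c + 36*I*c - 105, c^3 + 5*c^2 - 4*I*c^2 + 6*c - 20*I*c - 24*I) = c + 3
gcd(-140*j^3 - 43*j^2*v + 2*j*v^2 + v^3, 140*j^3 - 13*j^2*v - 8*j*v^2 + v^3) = -28*j^2 - 3*j*v + v^2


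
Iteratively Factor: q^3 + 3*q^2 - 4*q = (q)*(q^2 + 3*q - 4) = q*(q + 4)*(q - 1)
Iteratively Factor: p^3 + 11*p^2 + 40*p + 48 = (p + 4)*(p^2 + 7*p + 12) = (p + 4)^2*(p + 3)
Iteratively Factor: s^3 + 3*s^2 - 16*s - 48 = (s + 4)*(s^2 - s - 12) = (s - 4)*(s + 4)*(s + 3)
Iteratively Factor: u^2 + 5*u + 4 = (u + 4)*(u + 1)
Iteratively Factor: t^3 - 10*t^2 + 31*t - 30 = (t - 3)*(t^2 - 7*t + 10) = (t - 5)*(t - 3)*(t - 2)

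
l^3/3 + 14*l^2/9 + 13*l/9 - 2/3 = (l/3 + 1)*(l - 1/3)*(l + 2)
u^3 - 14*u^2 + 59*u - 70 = (u - 7)*(u - 5)*(u - 2)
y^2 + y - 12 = (y - 3)*(y + 4)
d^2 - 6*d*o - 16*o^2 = (d - 8*o)*(d + 2*o)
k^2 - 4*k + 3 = (k - 3)*(k - 1)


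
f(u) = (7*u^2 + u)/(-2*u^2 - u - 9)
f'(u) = (4*u + 1)*(7*u^2 + u)/(-2*u^2 - u - 9)^2 + (14*u + 1)/(-2*u^2 - u - 9)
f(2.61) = -1.99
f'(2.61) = -0.58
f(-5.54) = -3.23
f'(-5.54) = 0.13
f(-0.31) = -0.04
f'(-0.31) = 0.37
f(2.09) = -1.65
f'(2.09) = -0.75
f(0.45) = -0.19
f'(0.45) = -0.69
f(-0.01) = 0.00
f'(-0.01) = -0.10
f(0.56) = -0.27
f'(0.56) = -0.78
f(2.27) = -1.78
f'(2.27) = -0.69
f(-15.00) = -3.51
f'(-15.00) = 0.00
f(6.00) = -2.97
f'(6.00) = -0.12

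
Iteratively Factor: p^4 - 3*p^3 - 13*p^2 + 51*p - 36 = (p + 4)*(p^3 - 7*p^2 + 15*p - 9) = (p - 3)*(p + 4)*(p^2 - 4*p + 3) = (p - 3)*(p - 1)*(p + 4)*(p - 3)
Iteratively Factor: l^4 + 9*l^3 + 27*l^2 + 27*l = (l)*(l^3 + 9*l^2 + 27*l + 27) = l*(l + 3)*(l^2 + 6*l + 9) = l*(l + 3)^2*(l + 3)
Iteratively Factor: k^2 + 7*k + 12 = (k + 3)*(k + 4)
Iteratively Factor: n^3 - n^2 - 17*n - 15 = (n + 3)*(n^2 - 4*n - 5) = (n - 5)*(n + 3)*(n + 1)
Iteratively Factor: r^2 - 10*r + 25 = (r - 5)*(r - 5)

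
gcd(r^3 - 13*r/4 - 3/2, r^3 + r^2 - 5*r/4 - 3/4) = r^2 + 2*r + 3/4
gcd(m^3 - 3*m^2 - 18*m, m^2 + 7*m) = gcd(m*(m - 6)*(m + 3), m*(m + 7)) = m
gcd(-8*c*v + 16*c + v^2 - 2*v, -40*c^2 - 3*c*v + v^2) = -8*c + v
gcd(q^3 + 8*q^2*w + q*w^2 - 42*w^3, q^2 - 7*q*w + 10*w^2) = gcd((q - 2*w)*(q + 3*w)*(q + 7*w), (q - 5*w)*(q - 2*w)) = q - 2*w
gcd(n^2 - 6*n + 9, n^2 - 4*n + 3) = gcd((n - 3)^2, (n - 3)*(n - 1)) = n - 3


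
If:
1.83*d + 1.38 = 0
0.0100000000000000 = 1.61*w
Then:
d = -0.75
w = 0.01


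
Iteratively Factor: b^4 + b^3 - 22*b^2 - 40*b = (b)*(b^3 + b^2 - 22*b - 40) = b*(b + 4)*(b^2 - 3*b - 10) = b*(b + 2)*(b + 4)*(b - 5)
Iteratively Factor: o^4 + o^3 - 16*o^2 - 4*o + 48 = (o - 3)*(o^3 + 4*o^2 - 4*o - 16) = (o - 3)*(o + 2)*(o^2 + 2*o - 8) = (o - 3)*(o - 2)*(o + 2)*(o + 4)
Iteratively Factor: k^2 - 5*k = (k - 5)*(k)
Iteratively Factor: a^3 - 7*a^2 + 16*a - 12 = (a - 2)*(a^2 - 5*a + 6) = (a - 2)^2*(a - 3)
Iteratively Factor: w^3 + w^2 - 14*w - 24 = (w + 2)*(w^2 - w - 12) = (w + 2)*(w + 3)*(w - 4)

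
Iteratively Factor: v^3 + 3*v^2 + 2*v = (v + 2)*(v^2 + v) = (v + 1)*(v + 2)*(v)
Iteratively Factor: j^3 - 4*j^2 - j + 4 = (j - 1)*(j^2 - 3*j - 4) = (j - 4)*(j - 1)*(j + 1)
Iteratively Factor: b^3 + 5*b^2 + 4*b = (b)*(b^2 + 5*b + 4) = b*(b + 1)*(b + 4)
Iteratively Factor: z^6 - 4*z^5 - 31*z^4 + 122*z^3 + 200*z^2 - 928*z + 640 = (z - 1)*(z^5 - 3*z^4 - 34*z^3 + 88*z^2 + 288*z - 640) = (z - 1)*(z + 4)*(z^4 - 7*z^3 - 6*z^2 + 112*z - 160) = (z - 1)*(z + 4)^2*(z^3 - 11*z^2 + 38*z - 40) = (z - 2)*(z - 1)*(z + 4)^2*(z^2 - 9*z + 20) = (z - 5)*(z - 2)*(z - 1)*(z + 4)^2*(z - 4)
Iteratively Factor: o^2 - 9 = (o - 3)*(o + 3)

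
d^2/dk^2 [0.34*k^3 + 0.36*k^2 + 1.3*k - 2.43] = 2.04*k + 0.72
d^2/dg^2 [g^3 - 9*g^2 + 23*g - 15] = 6*g - 18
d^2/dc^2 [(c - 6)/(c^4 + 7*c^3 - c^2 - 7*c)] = 2*(c*(c^3 + 7*c^2 - c - 7)*(-4*c^3 - 21*c^2 + 2*c - (c - 6)*(6*c^2 + 21*c - 1) + 7) + (c - 6)*(4*c^3 + 21*c^2 - 2*c - 7)^2)/(c^3*(c^3 + 7*c^2 - c - 7)^3)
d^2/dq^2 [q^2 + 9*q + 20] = 2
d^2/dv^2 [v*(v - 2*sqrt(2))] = 2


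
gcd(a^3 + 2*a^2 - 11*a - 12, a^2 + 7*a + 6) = a + 1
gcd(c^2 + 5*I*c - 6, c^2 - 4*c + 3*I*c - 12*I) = c + 3*I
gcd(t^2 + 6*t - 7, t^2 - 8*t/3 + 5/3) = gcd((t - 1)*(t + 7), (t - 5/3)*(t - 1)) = t - 1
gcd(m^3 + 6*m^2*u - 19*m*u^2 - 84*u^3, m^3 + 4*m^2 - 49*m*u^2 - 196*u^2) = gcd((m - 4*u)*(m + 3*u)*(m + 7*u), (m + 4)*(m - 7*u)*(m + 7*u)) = m + 7*u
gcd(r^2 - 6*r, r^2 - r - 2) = 1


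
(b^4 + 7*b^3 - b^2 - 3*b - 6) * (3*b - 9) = 3*b^5 + 12*b^4 - 66*b^3 + 9*b + 54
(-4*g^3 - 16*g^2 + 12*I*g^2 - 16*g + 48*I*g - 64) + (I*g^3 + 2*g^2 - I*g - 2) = -4*g^3 + I*g^3 - 14*g^2 + 12*I*g^2 - 16*g + 47*I*g - 66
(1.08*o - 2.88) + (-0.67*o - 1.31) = 0.41*o - 4.19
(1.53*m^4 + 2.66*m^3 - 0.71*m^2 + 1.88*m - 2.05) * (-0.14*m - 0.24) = -0.2142*m^5 - 0.7396*m^4 - 0.539*m^3 - 0.0928*m^2 - 0.1642*m + 0.492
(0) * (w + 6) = 0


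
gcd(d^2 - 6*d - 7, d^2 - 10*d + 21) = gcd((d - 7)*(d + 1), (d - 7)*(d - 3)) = d - 7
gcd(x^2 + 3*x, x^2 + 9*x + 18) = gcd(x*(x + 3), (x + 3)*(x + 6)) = x + 3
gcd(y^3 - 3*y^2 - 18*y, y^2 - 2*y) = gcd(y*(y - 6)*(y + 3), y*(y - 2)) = y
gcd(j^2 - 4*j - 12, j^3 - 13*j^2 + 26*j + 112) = j + 2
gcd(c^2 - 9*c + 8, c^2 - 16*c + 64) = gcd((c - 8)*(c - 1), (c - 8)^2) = c - 8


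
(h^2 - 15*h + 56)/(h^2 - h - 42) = (h - 8)/(h + 6)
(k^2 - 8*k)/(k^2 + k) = (k - 8)/(k + 1)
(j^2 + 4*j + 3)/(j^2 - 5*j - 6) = (j + 3)/(j - 6)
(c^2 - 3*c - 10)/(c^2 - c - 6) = (c - 5)/(c - 3)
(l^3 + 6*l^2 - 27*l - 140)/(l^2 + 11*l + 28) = l - 5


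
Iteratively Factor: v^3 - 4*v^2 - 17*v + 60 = (v + 4)*(v^2 - 8*v + 15) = (v - 5)*(v + 4)*(v - 3)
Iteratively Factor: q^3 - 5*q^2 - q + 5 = (q + 1)*(q^2 - 6*q + 5) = (q - 5)*(q + 1)*(q - 1)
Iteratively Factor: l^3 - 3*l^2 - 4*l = (l - 4)*(l^2 + l) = (l - 4)*(l + 1)*(l)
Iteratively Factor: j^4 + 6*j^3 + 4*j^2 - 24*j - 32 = (j + 4)*(j^3 + 2*j^2 - 4*j - 8) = (j + 2)*(j + 4)*(j^2 - 4) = (j - 2)*(j + 2)*(j + 4)*(j + 2)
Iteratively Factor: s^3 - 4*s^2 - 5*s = (s - 5)*(s^2 + s) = (s - 5)*(s + 1)*(s)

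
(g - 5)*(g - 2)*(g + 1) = g^3 - 6*g^2 + 3*g + 10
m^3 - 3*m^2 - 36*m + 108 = (m - 6)*(m - 3)*(m + 6)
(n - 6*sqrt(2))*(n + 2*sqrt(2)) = n^2 - 4*sqrt(2)*n - 24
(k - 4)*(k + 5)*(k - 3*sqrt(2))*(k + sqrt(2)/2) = k^4 - 5*sqrt(2)*k^3/2 + k^3 - 23*k^2 - 5*sqrt(2)*k^2/2 - 3*k + 50*sqrt(2)*k + 60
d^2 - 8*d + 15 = (d - 5)*(d - 3)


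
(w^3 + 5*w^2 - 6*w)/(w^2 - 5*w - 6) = w*(-w^2 - 5*w + 6)/(-w^2 + 5*w + 6)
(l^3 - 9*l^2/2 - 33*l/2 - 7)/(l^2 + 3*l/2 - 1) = (2*l^2 - 13*l - 7)/(2*l - 1)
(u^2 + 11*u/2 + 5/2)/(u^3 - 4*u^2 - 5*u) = (2*u^2 + 11*u + 5)/(2*u*(u^2 - 4*u - 5))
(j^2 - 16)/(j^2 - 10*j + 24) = (j + 4)/(j - 6)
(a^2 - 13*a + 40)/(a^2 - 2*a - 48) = (a - 5)/(a + 6)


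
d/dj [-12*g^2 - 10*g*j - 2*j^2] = -10*g - 4*j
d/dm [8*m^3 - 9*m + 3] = 24*m^2 - 9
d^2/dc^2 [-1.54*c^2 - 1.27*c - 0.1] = -3.08000000000000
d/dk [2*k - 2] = 2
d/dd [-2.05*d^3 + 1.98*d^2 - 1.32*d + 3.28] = -6.15*d^2 + 3.96*d - 1.32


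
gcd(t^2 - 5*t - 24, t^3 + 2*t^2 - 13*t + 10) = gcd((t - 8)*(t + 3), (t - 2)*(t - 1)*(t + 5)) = 1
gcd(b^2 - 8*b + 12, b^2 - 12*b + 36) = b - 6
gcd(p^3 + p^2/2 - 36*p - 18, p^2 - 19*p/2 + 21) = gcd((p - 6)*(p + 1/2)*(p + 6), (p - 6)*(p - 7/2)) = p - 6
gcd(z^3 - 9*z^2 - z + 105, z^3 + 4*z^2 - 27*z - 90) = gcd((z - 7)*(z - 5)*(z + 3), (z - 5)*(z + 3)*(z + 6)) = z^2 - 2*z - 15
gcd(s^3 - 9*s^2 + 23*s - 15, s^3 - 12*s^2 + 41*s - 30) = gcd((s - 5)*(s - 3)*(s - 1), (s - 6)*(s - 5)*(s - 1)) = s^2 - 6*s + 5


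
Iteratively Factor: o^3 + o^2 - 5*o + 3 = (o - 1)*(o^2 + 2*o - 3) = (o - 1)^2*(o + 3)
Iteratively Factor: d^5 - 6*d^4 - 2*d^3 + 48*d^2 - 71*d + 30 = (d - 1)*(d^4 - 5*d^3 - 7*d^2 + 41*d - 30) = (d - 1)^2*(d^3 - 4*d^2 - 11*d + 30) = (d - 5)*(d - 1)^2*(d^2 + d - 6) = (d - 5)*(d - 2)*(d - 1)^2*(d + 3)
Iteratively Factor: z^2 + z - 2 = (z - 1)*(z + 2)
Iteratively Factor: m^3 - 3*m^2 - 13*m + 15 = (m + 3)*(m^2 - 6*m + 5) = (m - 1)*(m + 3)*(m - 5)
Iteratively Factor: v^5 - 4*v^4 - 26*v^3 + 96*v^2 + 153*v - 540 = (v + 3)*(v^4 - 7*v^3 - 5*v^2 + 111*v - 180) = (v - 3)*(v + 3)*(v^3 - 4*v^2 - 17*v + 60) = (v - 3)^2*(v + 3)*(v^2 - v - 20) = (v - 3)^2*(v + 3)*(v + 4)*(v - 5)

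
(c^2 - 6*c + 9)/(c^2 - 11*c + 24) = (c - 3)/(c - 8)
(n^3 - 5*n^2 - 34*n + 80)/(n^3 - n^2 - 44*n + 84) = (n^2 - 3*n - 40)/(n^2 + n - 42)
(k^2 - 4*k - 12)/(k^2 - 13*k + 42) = (k + 2)/(k - 7)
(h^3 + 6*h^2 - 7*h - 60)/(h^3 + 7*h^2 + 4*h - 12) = (h^3 + 6*h^2 - 7*h - 60)/(h^3 + 7*h^2 + 4*h - 12)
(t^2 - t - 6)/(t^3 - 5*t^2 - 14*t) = (t - 3)/(t*(t - 7))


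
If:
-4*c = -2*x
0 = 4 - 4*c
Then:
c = 1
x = 2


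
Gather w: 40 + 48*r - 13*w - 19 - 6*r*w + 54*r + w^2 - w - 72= 102*r + w^2 + w*(-6*r - 14) - 51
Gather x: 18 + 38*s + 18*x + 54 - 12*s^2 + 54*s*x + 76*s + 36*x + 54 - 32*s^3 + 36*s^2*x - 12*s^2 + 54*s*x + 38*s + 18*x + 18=-32*s^3 - 24*s^2 + 152*s + x*(36*s^2 + 108*s + 72) + 144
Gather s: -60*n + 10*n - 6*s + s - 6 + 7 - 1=-50*n - 5*s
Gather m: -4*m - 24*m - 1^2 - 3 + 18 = 14 - 28*m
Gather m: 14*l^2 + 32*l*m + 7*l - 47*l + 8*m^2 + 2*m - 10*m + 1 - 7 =14*l^2 - 40*l + 8*m^2 + m*(32*l - 8) - 6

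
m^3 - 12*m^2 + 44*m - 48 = (m - 6)*(m - 4)*(m - 2)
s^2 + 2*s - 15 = (s - 3)*(s + 5)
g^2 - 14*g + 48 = (g - 8)*(g - 6)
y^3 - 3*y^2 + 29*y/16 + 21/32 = (y - 7/4)*(y - 3/2)*(y + 1/4)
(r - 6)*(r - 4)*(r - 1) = r^3 - 11*r^2 + 34*r - 24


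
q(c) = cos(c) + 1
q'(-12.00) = -0.54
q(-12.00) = 1.84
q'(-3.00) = 0.14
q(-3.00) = 0.01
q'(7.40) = -0.90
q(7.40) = 1.44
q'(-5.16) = -0.90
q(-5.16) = 1.43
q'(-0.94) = 0.81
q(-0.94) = 1.59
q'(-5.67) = -0.58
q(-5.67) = 1.82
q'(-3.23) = -0.09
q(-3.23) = 0.00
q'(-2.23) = 0.79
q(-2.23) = 0.39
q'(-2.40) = 0.68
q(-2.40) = 0.26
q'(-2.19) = 0.81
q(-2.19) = 0.42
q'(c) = -sin(c)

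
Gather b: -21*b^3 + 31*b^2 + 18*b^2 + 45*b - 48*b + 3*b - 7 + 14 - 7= -21*b^3 + 49*b^2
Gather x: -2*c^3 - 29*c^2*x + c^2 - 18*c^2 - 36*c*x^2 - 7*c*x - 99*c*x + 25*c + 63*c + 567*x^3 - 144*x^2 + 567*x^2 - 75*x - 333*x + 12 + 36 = -2*c^3 - 17*c^2 + 88*c + 567*x^3 + x^2*(423 - 36*c) + x*(-29*c^2 - 106*c - 408) + 48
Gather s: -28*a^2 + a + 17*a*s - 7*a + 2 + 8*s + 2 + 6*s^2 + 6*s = -28*a^2 - 6*a + 6*s^2 + s*(17*a + 14) + 4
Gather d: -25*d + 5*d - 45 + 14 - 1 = -20*d - 32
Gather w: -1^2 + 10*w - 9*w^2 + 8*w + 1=-9*w^2 + 18*w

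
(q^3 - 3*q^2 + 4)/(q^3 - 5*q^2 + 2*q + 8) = (q - 2)/(q - 4)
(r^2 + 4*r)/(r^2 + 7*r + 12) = r/(r + 3)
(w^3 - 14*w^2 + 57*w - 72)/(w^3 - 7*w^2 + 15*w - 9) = (w - 8)/(w - 1)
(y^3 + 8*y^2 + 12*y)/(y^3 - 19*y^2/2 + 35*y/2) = 2*(y^2 + 8*y + 12)/(2*y^2 - 19*y + 35)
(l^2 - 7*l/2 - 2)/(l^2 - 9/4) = 2*(2*l^2 - 7*l - 4)/(4*l^2 - 9)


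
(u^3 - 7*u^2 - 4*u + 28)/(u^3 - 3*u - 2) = (u^2 - 5*u - 14)/(u^2 + 2*u + 1)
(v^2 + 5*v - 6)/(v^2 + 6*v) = (v - 1)/v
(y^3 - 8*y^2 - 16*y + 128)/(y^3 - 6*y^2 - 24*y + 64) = (y - 4)/(y - 2)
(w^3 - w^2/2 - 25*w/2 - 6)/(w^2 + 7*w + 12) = (w^2 - 7*w/2 - 2)/(w + 4)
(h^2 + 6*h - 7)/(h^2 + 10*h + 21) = (h - 1)/(h + 3)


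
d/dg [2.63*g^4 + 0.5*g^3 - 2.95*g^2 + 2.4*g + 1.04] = 10.52*g^3 + 1.5*g^2 - 5.9*g + 2.4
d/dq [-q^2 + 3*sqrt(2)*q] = -2*q + 3*sqrt(2)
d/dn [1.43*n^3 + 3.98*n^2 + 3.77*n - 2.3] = 4.29*n^2 + 7.96*n + 3.77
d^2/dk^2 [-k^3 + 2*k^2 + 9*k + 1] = 4 - 6*k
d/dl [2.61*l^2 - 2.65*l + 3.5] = 5.22*l - 2.65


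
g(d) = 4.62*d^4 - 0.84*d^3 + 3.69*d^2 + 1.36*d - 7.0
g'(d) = 18.48*d^3 - 2.52*d^2 + 7.38*d + 1.36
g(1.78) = 48.75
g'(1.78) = 110.73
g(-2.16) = 116.31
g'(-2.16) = -212.57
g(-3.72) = 966.98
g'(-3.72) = -1012.30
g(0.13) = -6.76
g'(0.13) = 2.32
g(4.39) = 1714.95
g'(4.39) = 1548.68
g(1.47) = 21.88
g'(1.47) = 65.47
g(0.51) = -5.15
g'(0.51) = 6.92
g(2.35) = 146.57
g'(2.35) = 244.62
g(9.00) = 30003.59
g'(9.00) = 13335.58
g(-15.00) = 237525.35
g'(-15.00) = -63046.34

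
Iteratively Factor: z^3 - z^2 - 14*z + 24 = (z + 4)*(z^2 - 5*z + 6) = (z - 3)*(z + 4)*(z - 2)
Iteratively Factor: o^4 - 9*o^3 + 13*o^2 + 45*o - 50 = (o - 5)*(o^3 - 4*o^2 - 7*o + 10) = (o - 5)*(o + 2)*(o^2 - 6*o + 5) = (o - 5)^2*(o + 2)*(o - 1)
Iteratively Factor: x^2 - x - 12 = (x + 3)*(x - 4)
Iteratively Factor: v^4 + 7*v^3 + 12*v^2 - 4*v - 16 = (v - 1)*(v^3 + 8*v^2 + 20*v + 16) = (v - 1)*(v + 2)*(v^2 + 6*v + 8) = (v - 1)*(v + 2)*(v + 4)*(v + 2)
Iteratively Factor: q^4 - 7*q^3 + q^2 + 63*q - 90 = (q - 3)*(q^3 - 4*q^2 - 11*q + 30) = (q - 3)*(q - 2)*(q^2 - 2*q - 15) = (q - 3)*(q - 2)*(q + 3)*(q - 5)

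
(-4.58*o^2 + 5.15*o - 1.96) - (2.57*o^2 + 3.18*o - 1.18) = -7.15*o^2 + 1.97*o - 0.78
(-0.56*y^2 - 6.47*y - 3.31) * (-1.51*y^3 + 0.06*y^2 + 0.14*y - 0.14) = 0.8456*y^5 + 9.7361*y^4 + 4.5315*y^3 - 1.026*y^2 + 0.4424*y + 0.4634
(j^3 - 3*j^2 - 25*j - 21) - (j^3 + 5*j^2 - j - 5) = -8*j^2 - 24*j - 16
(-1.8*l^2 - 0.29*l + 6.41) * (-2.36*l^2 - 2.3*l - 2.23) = 4.248*l^4 + 4.8244*l^3 - 10.4466*l^2 - 14.0963*l - 14.2943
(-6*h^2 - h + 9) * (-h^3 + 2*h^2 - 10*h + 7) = 6*h^5 - 11*h^4 + 49*h^3 - 14*h^2 - 97*h + 63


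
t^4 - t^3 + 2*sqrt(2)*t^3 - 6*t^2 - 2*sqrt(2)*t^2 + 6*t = t*(t - 1)*(t - sqrt(2))*(t + 3*sqrt(2))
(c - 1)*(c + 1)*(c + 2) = c^3 + 2*c^2 - c - 2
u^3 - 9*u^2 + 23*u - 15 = (u - 5)*(u - 3)*(u - 1)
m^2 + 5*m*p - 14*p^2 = (m - 2*p)*(m + 7*p)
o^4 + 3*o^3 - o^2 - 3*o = o*(o - 1)*(o + 1)*(o + 3)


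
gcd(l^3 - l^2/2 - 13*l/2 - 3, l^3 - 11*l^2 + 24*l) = l - 3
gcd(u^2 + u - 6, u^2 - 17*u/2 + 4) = 1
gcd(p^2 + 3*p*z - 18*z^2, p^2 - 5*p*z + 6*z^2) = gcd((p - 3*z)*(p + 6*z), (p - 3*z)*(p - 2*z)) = -p + 3*z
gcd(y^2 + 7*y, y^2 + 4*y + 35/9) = 1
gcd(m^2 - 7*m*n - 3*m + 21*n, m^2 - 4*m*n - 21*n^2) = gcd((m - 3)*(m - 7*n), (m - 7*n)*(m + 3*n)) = m - 7*n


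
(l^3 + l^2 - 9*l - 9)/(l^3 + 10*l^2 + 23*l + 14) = (l^2 - 9)/(l^2 + 9*l + 14)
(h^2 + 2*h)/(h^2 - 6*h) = (h + 2)/(h - 6)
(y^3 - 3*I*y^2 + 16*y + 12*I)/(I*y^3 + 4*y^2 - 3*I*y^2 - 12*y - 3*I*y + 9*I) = (-I*y^3 - 3*y^2 - 16*I*y + 12)/(y^3 + y^2*(-3 - 4*I) + y*(-3 + 12*I) + 9)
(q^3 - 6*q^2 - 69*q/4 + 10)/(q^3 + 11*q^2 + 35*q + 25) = (q^3 - 6*q^2 - 69*q/4 + 10)/(q^3 + 11*q^2 + 35*q + 25)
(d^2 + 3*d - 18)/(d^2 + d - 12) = (d + 6)/(d + 4)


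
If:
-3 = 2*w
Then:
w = -3/2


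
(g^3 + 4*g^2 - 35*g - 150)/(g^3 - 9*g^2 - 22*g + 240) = (g + 5)/(g - 8)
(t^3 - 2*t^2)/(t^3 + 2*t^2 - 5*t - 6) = t^2/(t^2 + 4*t + 3)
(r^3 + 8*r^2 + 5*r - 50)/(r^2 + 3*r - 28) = (r^3 + 8*r^2 + 5*r - 50)/(r^2 + 3*r - 28)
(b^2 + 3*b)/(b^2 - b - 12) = b/(b - 4)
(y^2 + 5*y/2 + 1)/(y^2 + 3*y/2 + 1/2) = (y + 2)/(y + 1)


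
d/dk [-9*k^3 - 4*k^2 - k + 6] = -27*k^2 - 8*k - 1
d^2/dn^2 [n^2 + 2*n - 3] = 2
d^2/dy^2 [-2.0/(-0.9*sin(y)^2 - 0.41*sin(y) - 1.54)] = (-6.48*sin(y)^4 - 2.214*sin(y)^3 + 20.4718*sin(y)^2 + 5.6908*sin(y) - 4.8716)/(0.9*sin(y)^2 + 0.41*sin(y) + 1.54)^3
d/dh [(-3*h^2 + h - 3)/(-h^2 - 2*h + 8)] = (7*h^2 - 54*h + 2)/(h^4 + 4*h^3 - 12*h^2 - 32*h + 64)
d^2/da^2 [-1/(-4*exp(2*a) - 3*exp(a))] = (-(4*exp(a) + 3)*(16*exp(a) + 3) + 2*(8*exp(a) + 3)^2)*exp(-a)/(4*exp(a) + 3)^3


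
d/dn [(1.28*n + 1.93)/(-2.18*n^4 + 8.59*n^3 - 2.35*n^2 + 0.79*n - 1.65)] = (8.3712*n^4 - 5.1608*n^3 - 46.7281*n^2 + 9.071*n - 3.6367)/(4.7524*n^8 - 37.4524*n^7 + 84.0341*n^6 - 43.8174*n^5 + 26.2887*n^4 - 32.06*n^3 + 8.3791*n^2 - 2.607*n + 2.7225)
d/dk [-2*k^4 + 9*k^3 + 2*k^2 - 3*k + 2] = -8*k^3 + 27*k^2 + 4*k - 3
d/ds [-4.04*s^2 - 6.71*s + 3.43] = -8.08*s - 6.71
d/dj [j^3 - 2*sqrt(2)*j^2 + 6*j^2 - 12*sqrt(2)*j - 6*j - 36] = 3*j^2 - 4*sqrt(2)*j + 12*j - 12*sqrt(2) - 6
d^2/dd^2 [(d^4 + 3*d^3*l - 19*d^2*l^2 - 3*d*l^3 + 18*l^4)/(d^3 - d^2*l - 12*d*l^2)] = 6*l^2*(-d^6 + 45*d^5*l - 45*d^4*l^2 + 159*d^3*l^3 - 198*d^2*l^4 + 216*d*l^5 + 864*l^6)/(d^3*(d^6 - 3*d^5*l - 33*d^4*l^2 + 71*d^3*l^3 + 396*d^2*l^4 - 432*d*l^5 - 1728*l^6))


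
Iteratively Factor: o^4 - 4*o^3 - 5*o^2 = (o)*(o^3 - 4*o^2 - 5*o) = o*(o + 1)*(o^2 - 5*o) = o^2*(o + 1)*(o - 5)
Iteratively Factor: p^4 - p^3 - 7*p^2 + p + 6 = (p - 1)*(p^3 - 7*p - 6) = (p - 1)*(p + 1)*(p^2 - p - 6) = (p - 1)*(p + 1)*(p + 2)*(p - 3)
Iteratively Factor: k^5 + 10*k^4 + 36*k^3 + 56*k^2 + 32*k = (k + 4)*(k^4 + 6*k^3 + 12*k^2 + 8*k) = k*(k + 4)*(k^3 + 6*k^2 + 12*k + 8) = k*(k + 2)*(k + 4)*(k^2 + 4*k + 4) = k*(k + 2)^2*(k + 4)*(k + 2)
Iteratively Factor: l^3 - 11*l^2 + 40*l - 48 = (l - 3)*(l^2 - 8*l + 16) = (l - 4)*(l - 3)*(l - 4)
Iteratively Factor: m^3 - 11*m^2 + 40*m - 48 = (m - 3)*(m^2 - 8*m + 16) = (m - 4)*(m - 3)*(m - 4)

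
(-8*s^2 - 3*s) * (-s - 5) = 8*s^3 + 43*s^2 + 15*s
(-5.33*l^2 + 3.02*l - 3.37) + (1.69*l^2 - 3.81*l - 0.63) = -3.64*l^2 - 0.79*l - 4.0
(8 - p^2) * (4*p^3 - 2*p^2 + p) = -4*p^5 + 2*p^4 + 31*p^3 - 16*p^2 + 8*p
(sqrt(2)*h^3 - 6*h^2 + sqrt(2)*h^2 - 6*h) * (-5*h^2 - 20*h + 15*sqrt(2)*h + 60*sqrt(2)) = -5*sqrt(2)*h^5 - 25*sqrt(2)*h^4 + 60*h^4 - 110*sqrt(2)*h^3 + 300*h^3 - 450*sqrt(2)*h^2 + 240*h^2 - 360*sqrt(2)*h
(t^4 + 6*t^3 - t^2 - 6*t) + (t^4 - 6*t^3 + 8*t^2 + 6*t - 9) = 2*t^4 + 7*t^2 - 9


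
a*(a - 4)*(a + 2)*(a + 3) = a^4 + a^3 - 14*a^2 - 24*a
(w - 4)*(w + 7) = w^2 + 3*w - 28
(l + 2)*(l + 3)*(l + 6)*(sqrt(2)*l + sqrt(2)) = sqrt(2)*l^4 + 12*sqrt(2)*l^3 + 47*sqrt(2)*l^2 + 72*sqrt(2)*l + 36*sqrt(2)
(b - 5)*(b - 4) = b^2 - 9*b + 20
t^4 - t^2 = t^2*(t - 1)*(t + 1)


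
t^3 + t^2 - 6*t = t*(t - 2)*(t + 3)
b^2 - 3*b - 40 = (b - 8)*(b + 5)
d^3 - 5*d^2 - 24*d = d*(d - 8)*(d + 3)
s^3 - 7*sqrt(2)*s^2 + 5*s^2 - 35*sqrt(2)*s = s*(s + 5)*(s - 7*sqrt(2))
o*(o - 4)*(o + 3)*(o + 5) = o^4 + 4*o^3 - 17*o^2 - 60*o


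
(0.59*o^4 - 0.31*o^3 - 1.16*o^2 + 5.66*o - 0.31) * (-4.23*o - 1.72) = -2.4957*o^5 + 0.2965*o^4 + 5.44*o^3 - 21.9466*o^2 - 8.4239*o + 0.5332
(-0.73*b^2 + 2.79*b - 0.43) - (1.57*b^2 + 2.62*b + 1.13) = -2.3*b^2 + 0.17*b - 1.56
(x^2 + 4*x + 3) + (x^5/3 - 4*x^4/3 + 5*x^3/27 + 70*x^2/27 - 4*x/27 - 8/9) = x^5/3 - 4*x^4/3 + 5*x^3/27 + 97*x^2/27 + 104*x/27 + 19/9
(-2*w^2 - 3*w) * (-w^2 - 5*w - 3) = 2*w^4 + 13*w^3 + 21*w^2 + 9*w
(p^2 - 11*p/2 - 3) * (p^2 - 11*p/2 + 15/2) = p^4 - 11*p^3 + 139*p^2/4 - 99*p/4 - 45/2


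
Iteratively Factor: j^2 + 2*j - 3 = (j - 1)*(j + 3)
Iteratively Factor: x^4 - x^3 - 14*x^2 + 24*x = (x - 3)*(x^3 + 2*x^2 - 8*x) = (x - 3)*(x + 4)*(x^2 - 2*x) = (x - 3)*(x - 2)*(x + 4)*(x)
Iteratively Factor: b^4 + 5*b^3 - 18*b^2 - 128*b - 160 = (b + 4)*(b^3 + b^2 - 22*b - 40) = (b + 4)^2*(b^2 - 3*b - 10) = (b + 2)*(b + 4)^2*(b - 5)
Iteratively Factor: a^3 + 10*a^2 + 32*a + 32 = (a + 4)*(a^2 + 6*a + 8) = (a + 4)^2*(a + 2)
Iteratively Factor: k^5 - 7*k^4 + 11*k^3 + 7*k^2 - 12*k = (k - 1)*(k^4 - 6*k^3 + 5*k^2 + 12*k) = (k - 4)*(k - 1)*(k^3 - 2*k^2 - 3*k) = (k - 4)*(k - 1)*(k + 1)*(k^2 - 3*k) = k*(k - 4)*(k - 1)*(k + 1)*(k - 3)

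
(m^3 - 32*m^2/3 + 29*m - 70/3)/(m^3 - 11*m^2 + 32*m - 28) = (m - 5/3)/(m - 2)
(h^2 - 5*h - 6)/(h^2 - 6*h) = (h + 1)/h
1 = 1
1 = 1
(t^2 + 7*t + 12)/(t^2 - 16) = (t + 3)/(t - 4)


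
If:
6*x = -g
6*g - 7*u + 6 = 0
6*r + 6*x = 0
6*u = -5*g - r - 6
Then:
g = -468/433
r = -78/433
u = -30/433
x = 78/433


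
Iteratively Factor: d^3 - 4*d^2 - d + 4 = (d - 4)*(d^2 - 1) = (d - 4)*(d + 1)*(d - 1)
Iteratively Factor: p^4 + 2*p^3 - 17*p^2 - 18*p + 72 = (p - 2)*(p^3 + 4*p^2 - 9*p - 36) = (p - 2)*(p + 4)*(p^2 - 9) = (p - 2)*(p + 3)*(p + 4)*(p - 3)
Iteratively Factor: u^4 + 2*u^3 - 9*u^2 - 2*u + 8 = (u - 2)*(u^3 + 4*u^2 - u - 4) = (u - 2)*(u + 1)*(u^2 + 3*u - 4) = (u - 2)*(u + 1)*(u + 4)*(u - 1)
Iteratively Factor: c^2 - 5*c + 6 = (c - 2)*(c - 3)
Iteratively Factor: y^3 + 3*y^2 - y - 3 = (y + 1)*(y^2 + 2*y - 3) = (y - 1)*(y + 1)*(y + 3)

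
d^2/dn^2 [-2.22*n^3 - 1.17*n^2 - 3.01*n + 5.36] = -13.32*n - 2.34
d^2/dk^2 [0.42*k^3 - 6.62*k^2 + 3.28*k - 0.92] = 2.52*k - 13.24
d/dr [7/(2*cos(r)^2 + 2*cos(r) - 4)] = 7*(2*cos(r) + 1)*sin(r)/(2*(cos(r)^2 + cos(r) - 2)^2)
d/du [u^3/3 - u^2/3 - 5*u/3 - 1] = u^2 - 2*u/3 - 5/3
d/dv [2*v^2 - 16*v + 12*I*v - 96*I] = 4*v - 16 + 12*I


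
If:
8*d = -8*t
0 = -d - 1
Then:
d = -1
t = 1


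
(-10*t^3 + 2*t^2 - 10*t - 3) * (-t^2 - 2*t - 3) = 10*t^5 + 18*t^4 + 36*t^3 + 17*t^2 + 36*t + 9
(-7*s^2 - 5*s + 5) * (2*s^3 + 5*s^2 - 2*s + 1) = -14*s^5 - 45*s^4 - s^3 + 28*s^2 - 15*s + 5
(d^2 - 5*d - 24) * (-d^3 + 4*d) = -d^5 + 5*d^4 + 28*d^3 - 20*d^2 - 96*d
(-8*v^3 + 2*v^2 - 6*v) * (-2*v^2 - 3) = 16*v^5 - 4*v^4 + 36*v^3 - 6*v^2 + 18*v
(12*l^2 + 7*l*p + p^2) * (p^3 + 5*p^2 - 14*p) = 12*l^2*p^3 + 60*l^2*p^2 - 168*l^2*p + 7*l*p^4 + 35*l*p^3 - 98*l*p^2 + p^5 + 5*p^4 - 14*p^3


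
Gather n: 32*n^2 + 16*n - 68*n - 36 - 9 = 32*n^2 - 52*n - 45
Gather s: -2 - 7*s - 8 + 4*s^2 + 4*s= 4*s^2 - 3*s - 10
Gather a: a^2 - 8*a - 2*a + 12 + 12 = a^2 - 10*a + 24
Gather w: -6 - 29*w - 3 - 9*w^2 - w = -9*w^2 - 30*w - 9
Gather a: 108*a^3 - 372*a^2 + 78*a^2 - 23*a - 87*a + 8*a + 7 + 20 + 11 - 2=108*a^3 - 294*a^2 - 102*a + 36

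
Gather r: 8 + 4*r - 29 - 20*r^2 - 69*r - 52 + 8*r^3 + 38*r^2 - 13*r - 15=8*r^3 + 18*r^2 - 78*r - 88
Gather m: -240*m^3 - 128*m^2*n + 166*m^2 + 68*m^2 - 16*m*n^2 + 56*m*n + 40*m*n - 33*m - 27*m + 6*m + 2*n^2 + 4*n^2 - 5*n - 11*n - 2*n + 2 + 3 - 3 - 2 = -240*m^3 + m^2*(234 - 128*n) + m*(-16*n^2 + 96*n - 54) + 6*n^2 - 18*n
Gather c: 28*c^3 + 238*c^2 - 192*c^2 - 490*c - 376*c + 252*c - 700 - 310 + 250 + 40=28*c^3 + 46*c^2 - 614*c - 720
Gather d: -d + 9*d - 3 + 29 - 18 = 8*d + 8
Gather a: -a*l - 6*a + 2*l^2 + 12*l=a*(-l - 6) + 2*l^2 + 12*l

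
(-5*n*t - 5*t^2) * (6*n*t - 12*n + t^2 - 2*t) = -30*n^2*t^2 + 60*n^2*t - 35*n*t^3 + 70*n*t^2 - 5*t^4 + 10*t^3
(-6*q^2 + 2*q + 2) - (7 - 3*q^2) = -3*q^2 + 2*q - 5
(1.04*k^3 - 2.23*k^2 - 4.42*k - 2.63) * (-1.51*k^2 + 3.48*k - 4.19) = -1.5704*k^5 + 6.9865*k^4 - 5.4438*k^3 - 2.0666*k^2 + 9.3674*k + 11.0197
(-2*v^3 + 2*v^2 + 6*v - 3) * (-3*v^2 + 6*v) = 6*v^5 - 18*v^4 - 6*v^3 + 45*v^2 - 18*v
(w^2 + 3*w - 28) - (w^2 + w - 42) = 2*w + 14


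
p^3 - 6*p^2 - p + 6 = (p - 6)*(p - 1)*(p + 1)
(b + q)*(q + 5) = b*q + 5*b + q^2 + 5*q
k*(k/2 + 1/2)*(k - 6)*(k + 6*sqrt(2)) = k^4/2 - 5*k^3/2 + 3*sqrt(2)*k^3 - 15*sqrt(2)*k^2 - 3*k^2 - 18*sqrt(2)*k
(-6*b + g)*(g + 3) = -6*b*g - 18*b + g^2 + 3*g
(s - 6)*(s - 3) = s^2 - 9*s + 18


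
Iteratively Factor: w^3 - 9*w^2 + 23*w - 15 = (w - 1)*(w^2 - 8*w + 15) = (w - 3)*(w - 1)*(w - 5)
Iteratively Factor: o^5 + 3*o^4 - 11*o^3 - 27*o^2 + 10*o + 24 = (o - 3)*(o^4 + 6*o^3 + 7*o^2 - 6*o - 8) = (o - 3)*(o - 1)*(o^3 + 7*o^2 + 14*o + 8) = (o - 3)*(o - 1)*(o + 4)*(o^2 + 3*o + 2) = (o - 3)*(o - 1)*(o + 2)*(o + 4)*(o + 1)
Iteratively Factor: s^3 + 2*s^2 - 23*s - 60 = (s + 4)*(s^2 - 2*s - 15) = (s - 5)*(s + 4)*(s + 3)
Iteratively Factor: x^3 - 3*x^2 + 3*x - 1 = (x - 1)*(x^2 - 2*x + 1) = (x - 1)^2*(x - 1)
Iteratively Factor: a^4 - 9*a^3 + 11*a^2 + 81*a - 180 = (a - 5)*(a^3 - 4*a^2 - 9*a + 36) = (a - 5)*(a + 3)*(a^2 - 7*a + 12) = (a - 5)*(a - 4)*(a + 3)*(a - 3)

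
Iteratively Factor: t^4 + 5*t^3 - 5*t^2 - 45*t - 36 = (t + 3)*(t^3 + 2*t^2 - 11*t - 12) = (t - 3)*(t + 3)*(t^2 + 5*t + 4) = (t - 3)*(t + 3)*(t + 4)*(t + 1)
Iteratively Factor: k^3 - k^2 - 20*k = (k)*(k^2 - k - 20) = k*(k - 5)*(k + 4)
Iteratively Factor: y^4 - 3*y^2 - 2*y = (y + 1)*(y^3 - y^2 - 2*y) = (y - 2)*(y + 1)*(y^2 + y) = (y - 2)*(y + 1)^2*(y)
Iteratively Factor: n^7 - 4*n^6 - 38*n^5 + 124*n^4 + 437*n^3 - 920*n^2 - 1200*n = (n - 5)*(n^6 + n^5 - 33*n^4 - 41*n^3 + 232*n^2 + 240*n) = n*(n - 5)*(n^5 + n^4 - 33*n^3 - 41*n^2 + 232*n + 240) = n*(n - 5)^2*(n^4 + 6*n^3 - 3*n^2 - 56*n - 48) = n*(n - 5)^2*(n - 3)*(n^3 + 9*n^2 + 24*n + 16) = n*(n - 5)^2*(n - 3)*(n + 4)*(n^2 + 5*n + 4) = n*(n - 5)^2*(n - 3)*(n + 4)^2*(n + 1)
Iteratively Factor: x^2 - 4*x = (x)*(x - 4)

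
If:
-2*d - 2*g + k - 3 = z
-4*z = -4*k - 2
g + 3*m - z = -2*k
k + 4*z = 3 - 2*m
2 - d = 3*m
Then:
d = -19/112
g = -177/112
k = -5/56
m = 81/112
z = 23/56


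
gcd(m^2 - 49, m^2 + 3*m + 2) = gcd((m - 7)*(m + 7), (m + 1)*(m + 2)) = 1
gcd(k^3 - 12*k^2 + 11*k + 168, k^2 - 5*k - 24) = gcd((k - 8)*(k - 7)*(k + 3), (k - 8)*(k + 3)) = k^2 - 5*k - 24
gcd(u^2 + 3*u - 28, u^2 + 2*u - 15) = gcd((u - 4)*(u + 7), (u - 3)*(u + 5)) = 1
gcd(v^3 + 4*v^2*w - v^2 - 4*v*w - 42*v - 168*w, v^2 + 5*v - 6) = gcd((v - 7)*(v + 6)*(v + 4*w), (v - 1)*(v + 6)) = v + 6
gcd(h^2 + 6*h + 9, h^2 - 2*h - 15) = h + 3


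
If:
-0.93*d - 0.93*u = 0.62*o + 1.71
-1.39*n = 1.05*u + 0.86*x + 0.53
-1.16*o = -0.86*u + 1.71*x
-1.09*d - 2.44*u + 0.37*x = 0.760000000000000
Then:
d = 2.27429866817795*x - 4.13036682236584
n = 0.0342124147097737*x - 1.53980564577123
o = 1.13701450653114 - 2.11494049305752*x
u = 1.53364747392572 - 0.864338339472938*x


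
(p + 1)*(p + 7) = p^2 + 8*p + 7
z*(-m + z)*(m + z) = -m^2*z + z^3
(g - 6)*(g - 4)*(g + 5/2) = g^3 - 15*g^2/2 - g + 60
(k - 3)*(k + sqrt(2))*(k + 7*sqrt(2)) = k^3 - 3*k^2 + 8*sqrt(2)*k^2 - 24*sqrt(2)*k + 14*k - 42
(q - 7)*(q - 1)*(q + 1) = q^3 - 7*q^2 - q + 7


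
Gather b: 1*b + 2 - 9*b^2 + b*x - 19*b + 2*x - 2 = -9*b^2 + b*(x - 18) + 2*x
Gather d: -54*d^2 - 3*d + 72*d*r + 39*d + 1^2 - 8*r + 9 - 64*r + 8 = -54*d^2 + d*(72*r + 36) - 72*r + 18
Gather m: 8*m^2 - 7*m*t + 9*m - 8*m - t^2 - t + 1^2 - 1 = 8*m^2 + m*(1 - 7*t) - t^2 - t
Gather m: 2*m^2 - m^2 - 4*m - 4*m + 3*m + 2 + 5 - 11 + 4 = m^2 - 5*m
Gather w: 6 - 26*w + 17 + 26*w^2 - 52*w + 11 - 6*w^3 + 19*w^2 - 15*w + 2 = -6*w^3 + 45*w^2 - 93*w + 36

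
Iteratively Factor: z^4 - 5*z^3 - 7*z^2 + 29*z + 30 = (z + 1)*(z^3 - 6*z^2 - z + 30) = (z + 1)*(z + 2)*(z^2 - 8*z + 15) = (z - 5)*(z + 1)*(z + 2)*(z - 3)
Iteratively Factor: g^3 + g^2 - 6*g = (g)*(g^2 + g - 6) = g*(g - 2)*(g + 3)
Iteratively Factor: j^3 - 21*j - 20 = (j - 5)*(j^2 + 5*j + 4) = (j - 5)*(j + 1)*(j + 4)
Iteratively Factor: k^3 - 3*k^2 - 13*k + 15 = (k + 3)*(k^2 - 6*k + 5) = (k - 5)*(k + 3)*(k - 1)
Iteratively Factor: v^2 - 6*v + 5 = (v - 1)*(v - 5)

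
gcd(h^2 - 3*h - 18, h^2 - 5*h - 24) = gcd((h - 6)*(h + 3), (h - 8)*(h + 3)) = h + 3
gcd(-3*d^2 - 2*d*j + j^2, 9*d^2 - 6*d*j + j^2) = 3*d - j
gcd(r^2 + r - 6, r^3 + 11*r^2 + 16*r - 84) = r - 2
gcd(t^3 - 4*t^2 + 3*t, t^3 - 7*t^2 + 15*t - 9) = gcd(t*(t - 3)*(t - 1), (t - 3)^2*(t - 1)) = t^2 - 4*t + 3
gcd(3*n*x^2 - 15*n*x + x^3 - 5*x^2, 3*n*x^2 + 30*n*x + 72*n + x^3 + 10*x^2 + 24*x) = 3*n + x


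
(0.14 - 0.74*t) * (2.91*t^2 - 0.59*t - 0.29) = -2.1534*t^3 + 0.844*t^2 + 0.132*t - 0.0406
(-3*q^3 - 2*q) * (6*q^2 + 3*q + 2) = -18*q^5 - 9*q^4 - 18*q^3 - 6*q^2 - 4*q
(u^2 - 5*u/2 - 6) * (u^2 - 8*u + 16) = u^4 - 21*u^3/2 + 30*u^2 + 8*u - 96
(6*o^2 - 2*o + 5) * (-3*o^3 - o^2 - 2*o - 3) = -18*o^5 - 25*o^3 - 19*o^2 - 4*o - 15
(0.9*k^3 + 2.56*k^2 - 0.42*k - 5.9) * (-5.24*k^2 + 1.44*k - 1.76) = -4.716*k^5 - 12.1184*k^4 + 4.3032*k^3 + 25.8056*k^2 - 7.7568*k + 10.384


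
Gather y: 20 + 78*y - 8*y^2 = -8*y^2 + 78*y + 20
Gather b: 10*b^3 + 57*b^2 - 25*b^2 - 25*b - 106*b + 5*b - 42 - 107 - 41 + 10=10*b^3 + 32*b^2 - 126*b - 180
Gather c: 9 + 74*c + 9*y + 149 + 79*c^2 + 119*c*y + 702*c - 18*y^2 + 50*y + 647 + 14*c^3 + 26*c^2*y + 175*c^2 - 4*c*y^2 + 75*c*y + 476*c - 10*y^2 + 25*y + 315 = 14*c^3 + c^2*(26*y + 254) + c*(-4*y^2 + 194*y + 1252) - 28*y^2 + 84*y + 1120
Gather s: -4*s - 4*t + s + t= -3*s - 3*t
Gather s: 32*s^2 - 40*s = 32*s^2 - 40*s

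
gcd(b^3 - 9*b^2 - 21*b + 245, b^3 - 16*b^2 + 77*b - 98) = b^2 - 14*b + 49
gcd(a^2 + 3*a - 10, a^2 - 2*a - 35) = a + 5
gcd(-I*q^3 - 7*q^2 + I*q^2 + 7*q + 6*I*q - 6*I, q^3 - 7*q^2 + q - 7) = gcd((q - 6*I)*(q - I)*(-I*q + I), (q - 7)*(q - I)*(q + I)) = q - I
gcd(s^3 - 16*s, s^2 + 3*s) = s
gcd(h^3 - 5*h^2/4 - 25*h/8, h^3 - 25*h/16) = h^2 + 5*h/4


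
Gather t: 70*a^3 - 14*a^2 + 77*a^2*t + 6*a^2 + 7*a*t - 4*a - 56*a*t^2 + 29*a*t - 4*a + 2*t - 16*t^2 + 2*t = 70*a^3 - 8*a^2 - 8*a + t^2*(-56*a - 16) + t*(77*a^2 + 36*a + 4)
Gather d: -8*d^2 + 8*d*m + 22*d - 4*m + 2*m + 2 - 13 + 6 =-8*d^2 + d*(8*m + 22) - 2*m - 5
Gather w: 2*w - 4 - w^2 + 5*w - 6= -w^2 + 7*w - 10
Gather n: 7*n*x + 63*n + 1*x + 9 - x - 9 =n*(7*x + 63)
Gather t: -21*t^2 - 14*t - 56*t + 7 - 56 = -21*t^2 - 70*t - 49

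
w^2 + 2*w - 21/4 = (w - 3/2)*(w + 7/2)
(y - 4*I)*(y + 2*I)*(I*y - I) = I*y^3 + 2*y^2 - I*y^2 - 2*y + 8*I*y - 8*I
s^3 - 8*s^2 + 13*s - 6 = (s - 6)*(s - 1)^2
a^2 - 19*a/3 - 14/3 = (a - 7)*(a + 2/3)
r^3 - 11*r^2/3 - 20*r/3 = r*(r - 5)*(r + 4/3)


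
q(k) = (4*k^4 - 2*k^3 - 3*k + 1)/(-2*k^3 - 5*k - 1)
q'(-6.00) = -2.11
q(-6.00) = 12.22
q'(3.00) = -2.20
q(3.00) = -3.74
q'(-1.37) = -1.76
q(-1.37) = 2.21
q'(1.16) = -1.18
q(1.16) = -0.17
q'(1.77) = -1.90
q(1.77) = -1.14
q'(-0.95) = -0.97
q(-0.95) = 1.61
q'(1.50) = -1.66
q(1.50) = -0.66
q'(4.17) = -2.18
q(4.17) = -6.31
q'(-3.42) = -2.22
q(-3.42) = 6.64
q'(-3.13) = -2.24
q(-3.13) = 6.00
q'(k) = (6*k^2 + 5)*(4*k^4 - 2*k^3 - 3*k + 1)/(-2*k^3 - 5*k - 1)^2 + (16*k^3 - 6*k^2 - 3)/(-2*k^3 - 5*k - 1) = 4*(-2*k^6 - 15*k^4 - 2*k^3 + 3*k^2 + 2)/(4*k^6 + 20*k^4 + 4*k^3 + 25*k^2 + 10*k + 1)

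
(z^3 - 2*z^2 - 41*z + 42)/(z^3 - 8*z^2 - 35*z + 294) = (z - 1)/(z - 7)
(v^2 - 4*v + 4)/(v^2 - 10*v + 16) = (v - 2)/(v - 8)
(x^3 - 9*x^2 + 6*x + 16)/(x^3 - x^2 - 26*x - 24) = (x^2 - 10*x + 16)/(x^2 - 2*x - 24)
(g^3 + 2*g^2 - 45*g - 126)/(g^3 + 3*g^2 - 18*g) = (g^2 - 4*g - 21)/(g*(g - 3))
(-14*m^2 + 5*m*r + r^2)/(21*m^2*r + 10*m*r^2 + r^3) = (-2*m + r)/(r*(3*m + r))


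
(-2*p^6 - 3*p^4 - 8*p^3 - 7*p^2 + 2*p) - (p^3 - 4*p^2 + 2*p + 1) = -2*p^6 - 3*p^4 - 9*p^3 - 3*p^2 - 1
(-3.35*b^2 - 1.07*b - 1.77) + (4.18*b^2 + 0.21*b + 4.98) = 0.83*b^2 - 0.86*b + 3.21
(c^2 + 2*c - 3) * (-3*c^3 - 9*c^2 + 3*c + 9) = -3*c^5 - 15*c^4 - 6*c^3 + 42*c^2 + 9*c - 27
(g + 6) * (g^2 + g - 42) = g^3 + 7*g^2 - 36*g - 252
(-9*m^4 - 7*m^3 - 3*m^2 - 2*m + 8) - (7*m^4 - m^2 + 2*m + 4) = -16*m^4 - 7*m^3 - 2*m^2 - 4*m + 4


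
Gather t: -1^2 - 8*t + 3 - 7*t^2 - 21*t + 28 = -7*t^2 - 29*t + 30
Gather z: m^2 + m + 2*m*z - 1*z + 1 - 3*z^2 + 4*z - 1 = m^2 + m - 3*z^2 + z*(2*m + 3)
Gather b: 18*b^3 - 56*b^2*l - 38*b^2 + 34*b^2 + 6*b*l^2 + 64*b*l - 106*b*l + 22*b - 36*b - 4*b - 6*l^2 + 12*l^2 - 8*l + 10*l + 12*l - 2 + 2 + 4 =18*b^3 + b^2*(-56*l - 4) + b*(6*l^2 - 42*l - 18) + 6*l^2 + 14*l + 4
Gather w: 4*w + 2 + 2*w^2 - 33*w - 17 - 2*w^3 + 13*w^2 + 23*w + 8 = -2*w^3 + 15*w^2 - 6*w - 7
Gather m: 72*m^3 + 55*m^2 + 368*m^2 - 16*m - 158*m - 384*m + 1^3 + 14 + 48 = 72*m^3 + 423*m^2 - 558*m + 63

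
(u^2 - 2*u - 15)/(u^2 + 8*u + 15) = (u - 5)/(u + 5)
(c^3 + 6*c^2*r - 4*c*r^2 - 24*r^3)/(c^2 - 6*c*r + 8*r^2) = (-c^2 - 8*c*r - 12*r^2)/(-c + 4*r)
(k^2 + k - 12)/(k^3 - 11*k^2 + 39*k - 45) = (k + 4)/(k^2 - 8*k + 15)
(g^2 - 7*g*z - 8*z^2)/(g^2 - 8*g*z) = (g + z)/g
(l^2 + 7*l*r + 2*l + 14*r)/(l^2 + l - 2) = (l + 7*r)/(l - 1)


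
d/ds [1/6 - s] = -1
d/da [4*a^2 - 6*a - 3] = 8*a - 6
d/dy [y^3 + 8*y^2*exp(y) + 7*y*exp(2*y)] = 8*y^2*exp(y) + 3*y^2 + 14*y*exp(2*y) + 16*y*exp(y) + 7*exp(2*y)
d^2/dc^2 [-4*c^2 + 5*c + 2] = -8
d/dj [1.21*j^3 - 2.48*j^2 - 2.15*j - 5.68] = 3.63*j^2 - 4.96*j - 2.15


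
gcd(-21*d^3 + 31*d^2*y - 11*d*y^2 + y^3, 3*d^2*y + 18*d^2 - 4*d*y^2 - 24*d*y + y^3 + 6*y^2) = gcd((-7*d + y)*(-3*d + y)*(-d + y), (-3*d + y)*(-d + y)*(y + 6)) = 3*d^2 - 4*d*y + y^2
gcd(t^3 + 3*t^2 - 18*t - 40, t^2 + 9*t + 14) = t + 2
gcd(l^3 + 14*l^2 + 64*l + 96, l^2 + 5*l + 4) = l + 4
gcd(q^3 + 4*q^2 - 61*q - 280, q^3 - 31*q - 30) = q + 5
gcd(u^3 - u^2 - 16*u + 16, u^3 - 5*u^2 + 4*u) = u^2 - 5*u + 4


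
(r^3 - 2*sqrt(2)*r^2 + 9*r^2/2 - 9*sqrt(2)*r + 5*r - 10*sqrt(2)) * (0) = 0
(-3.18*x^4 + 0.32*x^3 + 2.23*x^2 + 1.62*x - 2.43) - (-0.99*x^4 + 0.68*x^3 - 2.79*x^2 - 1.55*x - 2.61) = -2.19*x^4 - 0.36*x^3 + 5.02*x^2 + 3.17*x + 0.18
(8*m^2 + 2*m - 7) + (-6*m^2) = 2*m^2 + 2*m - 7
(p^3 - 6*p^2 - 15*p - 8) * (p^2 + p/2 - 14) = p^5 - 11*p^4/2 - 32*p^3 + 137*p^2/2 + 206*p + 112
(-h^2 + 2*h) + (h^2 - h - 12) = h - 12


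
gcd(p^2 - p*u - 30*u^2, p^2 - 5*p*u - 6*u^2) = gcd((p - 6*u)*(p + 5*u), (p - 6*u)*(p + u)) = p - 6*u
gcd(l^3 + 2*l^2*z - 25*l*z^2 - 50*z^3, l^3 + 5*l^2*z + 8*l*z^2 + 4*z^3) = l + 2*z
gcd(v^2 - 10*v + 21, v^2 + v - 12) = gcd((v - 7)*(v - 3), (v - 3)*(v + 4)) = v - 3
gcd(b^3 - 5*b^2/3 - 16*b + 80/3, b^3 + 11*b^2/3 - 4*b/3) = b + 4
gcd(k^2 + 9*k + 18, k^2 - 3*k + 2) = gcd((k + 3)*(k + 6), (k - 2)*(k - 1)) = 1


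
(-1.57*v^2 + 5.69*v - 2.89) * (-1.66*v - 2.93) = 2.6062*v^3 - 4.8453*v^2 - 11.8743*v + 8.4677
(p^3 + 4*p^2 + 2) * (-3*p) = -3*p^4 - 12*p^3 - 6*p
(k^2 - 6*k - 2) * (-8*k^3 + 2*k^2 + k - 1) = -8*k^5 + 50*k^4 + 5*k^3 - 11*k^2 + 4*k + 2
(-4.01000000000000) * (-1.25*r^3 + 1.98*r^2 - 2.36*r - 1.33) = 5.0125*r^3 - 7.9398*r^2 + 9.4636*r + 5.3333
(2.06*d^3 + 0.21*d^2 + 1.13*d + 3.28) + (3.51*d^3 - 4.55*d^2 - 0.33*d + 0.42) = 5.57*d^3 - 4.34*d^2 + 0.8*d + 3.7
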